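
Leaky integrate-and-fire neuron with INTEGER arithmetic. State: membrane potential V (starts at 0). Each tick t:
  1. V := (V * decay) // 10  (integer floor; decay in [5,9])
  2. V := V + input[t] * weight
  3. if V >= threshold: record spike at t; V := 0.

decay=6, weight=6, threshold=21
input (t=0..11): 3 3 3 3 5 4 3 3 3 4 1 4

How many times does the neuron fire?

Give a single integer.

t=0: input=3 -> V=18
t=1: input=3 -> V=0 FIRE
t=2: input=3 -> V=18
t=3: input=3 -> V=0 FIRE
t=4: input=5 -> V=0 FIRE
t=5: input=4 -> V=0 FIRE
t=6: input=3 -> V=18
t=7: input=3 -> V=0 FIRE
t=8: input=3 -> V=18
t=9: input=4 -> V=0 FIRE
t=10: input=1 -> V=6
t=11: input=4 -> V=0 FIRE

Answer: 7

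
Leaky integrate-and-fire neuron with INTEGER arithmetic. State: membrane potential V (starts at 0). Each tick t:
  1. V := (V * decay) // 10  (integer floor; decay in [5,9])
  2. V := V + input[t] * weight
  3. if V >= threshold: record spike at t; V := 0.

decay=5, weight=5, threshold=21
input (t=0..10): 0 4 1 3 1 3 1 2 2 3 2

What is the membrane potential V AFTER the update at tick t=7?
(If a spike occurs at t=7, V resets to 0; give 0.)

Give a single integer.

Answer: 16

Derivation:
t=0: input=0 -> V=0
t=1: input=4 -> V=20
t=2: input=1 -> V=15
t=3: input=3 -> V=0 FIRE
t=4: input=1 -> V=5
t=5: input=3 -> V=17
t=6: input=1 -> V=13
t=7: input=2 -> V=16
t=8: input=2 -> V=18
t=9: input=3 -> V=0 FIRE
t=10: input=2 -> V=10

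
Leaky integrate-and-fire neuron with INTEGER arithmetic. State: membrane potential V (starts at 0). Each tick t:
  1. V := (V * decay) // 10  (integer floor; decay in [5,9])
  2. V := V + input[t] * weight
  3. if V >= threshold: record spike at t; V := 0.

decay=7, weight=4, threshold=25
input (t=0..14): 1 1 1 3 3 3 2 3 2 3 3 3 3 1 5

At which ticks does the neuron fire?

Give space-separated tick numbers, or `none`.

Answer: 5 9 12

Derivation:
t=0: input=1 -> V=4
t=1: input=1 -> V=6
t=2: input=1 -> V=8
t=3: input=3 -> V=17
t=4: input=3 -> V=23
t=5: input=3 -> V=0 FIRE
t=6: input=2 -> V=8
t=7: input=3 -> V=17
t=8: input=2 -> V=19
t=9: input=3 -> V=0 FIRE
t=10: input=3 -> V=12
t=11: input=3 -> V=20
t=12: input=3 -> V=0 FIRE
t=13: input=1 -> V=4
t=14: input=5 -> V=22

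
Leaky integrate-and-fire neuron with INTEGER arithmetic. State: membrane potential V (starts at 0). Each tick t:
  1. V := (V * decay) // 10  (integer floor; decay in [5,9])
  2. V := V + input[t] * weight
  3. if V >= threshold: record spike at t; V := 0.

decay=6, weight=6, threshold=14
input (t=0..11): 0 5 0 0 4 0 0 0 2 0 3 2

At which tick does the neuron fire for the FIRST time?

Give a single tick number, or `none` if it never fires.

Answer: 1

Derivation:
t=0: input=0 -> V=0
t=1: input=5 -> V=0 FIRE
t=2: input=0 -> V=0
t=3: input=0 -> V=0
t=4: input=4 -> V=0 FIRE
t=5: input=0 -> V=0
t=6: input=0 -> V=0
t=7: input=0 -> V=0
t=8: input=2 -> V=12
t=9: input=0 -> V=7
t=10: input=3 -> V=0 FIRE
t=11: input=2 -> V=12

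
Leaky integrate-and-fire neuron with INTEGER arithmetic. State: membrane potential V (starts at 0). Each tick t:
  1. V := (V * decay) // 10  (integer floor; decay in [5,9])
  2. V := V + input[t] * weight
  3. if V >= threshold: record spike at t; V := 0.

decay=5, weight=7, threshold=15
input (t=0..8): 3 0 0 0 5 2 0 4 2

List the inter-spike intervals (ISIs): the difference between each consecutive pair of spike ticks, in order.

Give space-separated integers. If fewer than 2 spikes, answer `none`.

t=0: input=3 -> V=0 FIRE
t=1: input=0 -> V=0
t=2: input=0 -> V=0
t=3: input=0 -> V=0
t=4: input=5 -> V=0 FIRE
t=5: input=2 -> V=14
t=6: input=0 -> V=7
t=7: input=4 -> V=0 FIRE
t=8: input=2 -> V=14

Answer: 4 3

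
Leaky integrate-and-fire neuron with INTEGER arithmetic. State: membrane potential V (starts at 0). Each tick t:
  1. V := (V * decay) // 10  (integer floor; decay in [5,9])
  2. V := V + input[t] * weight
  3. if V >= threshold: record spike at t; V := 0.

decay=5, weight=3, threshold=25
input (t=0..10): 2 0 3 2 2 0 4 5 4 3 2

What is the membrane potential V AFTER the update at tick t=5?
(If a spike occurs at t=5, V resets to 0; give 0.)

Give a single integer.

Answer: 5

Derivation:
t=0: input=2 -> V=6
t=1: input=0 -> V=3
t=2: input=3 -> V=10
t=3: input=2 -> V=11
t=4: input=2 -> V=11
t=5: input=0 -> V=5
t=6: input=4 -> V=14
t=7: input=5 -> V=22
t=8: input=4 -> V=23
t=9: input=3 -> V=20
t=10: input=2 -> V=16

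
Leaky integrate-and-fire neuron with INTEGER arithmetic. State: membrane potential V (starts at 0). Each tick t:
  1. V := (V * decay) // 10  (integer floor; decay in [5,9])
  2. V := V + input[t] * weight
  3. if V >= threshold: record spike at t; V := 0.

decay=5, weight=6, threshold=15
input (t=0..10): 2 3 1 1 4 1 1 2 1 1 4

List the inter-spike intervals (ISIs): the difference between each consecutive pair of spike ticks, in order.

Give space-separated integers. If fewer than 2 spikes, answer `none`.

t=0: input=2 -> V=12
t=1: input=3 -> V=0 FIRE
t=2: input=1 -> V=6
t=3: input=1 -> V=9
t=4: input=4 -> V=0 FIRE
t=5: input=1 -> V=6
t=6: input=1 -> V=9
t=7: input=2 -> V=0 FIRE
t=8: input=1 -> V=6
t=9: input=1 -> V=9
t=10: input=4 -> V=0 FIRE

Answer: 3 3 3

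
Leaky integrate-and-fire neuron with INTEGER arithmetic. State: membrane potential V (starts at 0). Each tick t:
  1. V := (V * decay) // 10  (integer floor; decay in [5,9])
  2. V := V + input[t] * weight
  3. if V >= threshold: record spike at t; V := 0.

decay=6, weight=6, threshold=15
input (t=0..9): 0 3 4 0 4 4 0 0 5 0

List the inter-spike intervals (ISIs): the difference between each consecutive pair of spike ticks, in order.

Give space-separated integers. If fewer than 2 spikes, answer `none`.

t=0: input=0 -> V=0
t=1: input=3 -> V=0 FIRE
t=2: input=4 -> V=0 FIRE
t=3: input=0 -> V=0
t=4: input=4 -> V=0 FIRE
t=5: input=4 -> V=0 FIRE
t=6: input=0 -> V=0
t=7: input=0 -> V=0
t=8: input=5 -> V=0 FIRE
t=9: input=0 -> V=0

Answer: 1 2 1 3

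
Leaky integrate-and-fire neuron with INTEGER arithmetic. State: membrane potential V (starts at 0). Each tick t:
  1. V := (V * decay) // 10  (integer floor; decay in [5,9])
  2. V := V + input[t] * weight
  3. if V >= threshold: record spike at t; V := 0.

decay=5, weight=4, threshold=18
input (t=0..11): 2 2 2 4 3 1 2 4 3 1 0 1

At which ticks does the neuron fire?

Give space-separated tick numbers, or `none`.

t=0: input=2 -> V=8
t=1: input=2 -> V=12
t=2: input=2 -> V=14
t=3: input=4 -> V=0 FIRE
t=4: input=3 -> V=12
t=5: input=1 -> V=10
t=6: input=2 -> V=13
t=7: input=4 -> V=0 FIRE
t=8: input=3 -> V=12
t=9: input=1 -> V=10
t=10: input=0 -> V=5
t=11: input=1 -> V=6

Answer: 3 7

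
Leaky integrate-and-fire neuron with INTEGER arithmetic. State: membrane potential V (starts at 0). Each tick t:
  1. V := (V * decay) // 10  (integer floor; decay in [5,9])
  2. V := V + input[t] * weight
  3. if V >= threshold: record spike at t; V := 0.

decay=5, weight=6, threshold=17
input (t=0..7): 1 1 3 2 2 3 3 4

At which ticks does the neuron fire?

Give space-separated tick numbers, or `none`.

Answer: 2 4 5 6 7

Derivation:
t=0: input=1 -> V=6
t=1: input=1 -> V=9
t=2: input=3 -> V=0 FIRE
t=3: input=2 -> V=12
t=4: input=2 -> V=0 FIRE
t=5: input=3 -> V=0 FIRE
t=6: input=3 -> V=0 FIRE
t=7: input=4 -> V=0 FIRE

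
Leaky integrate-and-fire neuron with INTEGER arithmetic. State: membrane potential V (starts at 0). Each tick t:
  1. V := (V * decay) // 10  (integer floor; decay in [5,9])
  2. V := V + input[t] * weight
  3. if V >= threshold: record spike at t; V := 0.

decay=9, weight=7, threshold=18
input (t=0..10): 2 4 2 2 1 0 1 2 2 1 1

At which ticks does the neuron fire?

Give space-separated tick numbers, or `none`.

t=0: input=2 -> V=14
t=1: input=4 -> V=0 FIRE
t=2: input=2 -> V=14
t=3: input=2 -> V=0 FIRE
t=4: input=1 -> V=7
t=5: input=0 -> V=6
t=6: input=1 -> V=12
t=7: input=2 -> V=0 FIRE
t=8: input=2 -> V=14
t=9: input=1 -> V=0 FIRE
t=10: input=1 -> V=7

Answer: 1 3 7 9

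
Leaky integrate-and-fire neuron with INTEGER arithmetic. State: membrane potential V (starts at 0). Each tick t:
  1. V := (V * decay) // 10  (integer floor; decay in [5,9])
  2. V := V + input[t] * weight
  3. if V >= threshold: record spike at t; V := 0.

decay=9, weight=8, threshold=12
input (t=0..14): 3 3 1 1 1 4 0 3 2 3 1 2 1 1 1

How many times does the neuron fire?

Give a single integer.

t=0: input=3 -> V=0 FIRE
t=1: input=3 -> V=0 FIRE
t=2: input=1 -> V=8
t=3: input=1 -> V=0 FIRE
t=4: input=1 -> V=8
t=5: input=4 -> V=0 FIRE
t=6: input=0 -> V=0
t=7: input=3 -> V=0 FIRE
t=8: input=2 -> V=0 FIRE
t=9: input=3 -> V=0 FIRE
t=10: input=1 -> V=8
t=11: input=2 -> V=0 FIRE
t=12: input=1 -> V=8
t=13: input=1 -> V=0 FIRE
t=14: input=1 -> V=8

Answer: 9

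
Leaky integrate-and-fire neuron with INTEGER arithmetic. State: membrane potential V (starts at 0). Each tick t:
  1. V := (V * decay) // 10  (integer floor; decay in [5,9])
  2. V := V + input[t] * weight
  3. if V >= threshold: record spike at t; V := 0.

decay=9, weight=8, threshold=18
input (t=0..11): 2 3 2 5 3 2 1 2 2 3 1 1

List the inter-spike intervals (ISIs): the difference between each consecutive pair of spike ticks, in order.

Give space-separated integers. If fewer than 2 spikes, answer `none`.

Answer: 2 1 2 2 1

Derivation:
t=0: input=2 -> V=16
t=1: input=3 -> V=0 FIRE
t=2: input=2 -> V=16
t=3: input=5 -> V=0 FIRE
t=4: input=3 -> V=0 FIRE
t=5: input=2 -> V=16
t=6: input=1 -> V=0 FIRE
t=7: input=2 -> V=16
t=8: input=2 -> V=0 FIRE
t=9: input=3 -> V=0 FIRE
t=10: input=1 -> V=8
t=11: input=1 -> V=15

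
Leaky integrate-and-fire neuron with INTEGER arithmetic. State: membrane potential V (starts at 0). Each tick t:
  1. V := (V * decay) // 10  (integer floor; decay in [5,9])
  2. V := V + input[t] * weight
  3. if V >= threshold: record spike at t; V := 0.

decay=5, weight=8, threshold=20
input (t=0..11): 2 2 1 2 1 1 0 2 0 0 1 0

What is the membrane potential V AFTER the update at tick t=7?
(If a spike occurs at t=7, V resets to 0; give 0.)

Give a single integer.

Answer: 19

Derivation:
t=0: input=2 -> V=16
t=1: input=2 -> V=0 FIRE
t=2: input=1 -> V=8
t=3: input=2 -> V=0 FIRE
t=4: input=1 -> V=8
t=5: input=1 -> V=12
t=6: input=0 -> V=6
t=7: input=2 -> V=19
t=8: input=0 -> V=9
t=9: input=0 -> V=4
t=10: input=1 -> V=10
t=11: input=0 -> V=5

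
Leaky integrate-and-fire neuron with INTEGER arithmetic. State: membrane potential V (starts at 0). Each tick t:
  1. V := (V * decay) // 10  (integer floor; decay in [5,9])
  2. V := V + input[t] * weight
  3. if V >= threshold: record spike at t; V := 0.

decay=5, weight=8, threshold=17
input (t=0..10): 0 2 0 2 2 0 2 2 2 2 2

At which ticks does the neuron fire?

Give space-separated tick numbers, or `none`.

t=0: input=0 -> V=0
t=1: input=2 -> V=16
t=2: input=0 -> V=8
t=3: input=2 -> V=0 FIRE
t=4: input=2 -> V=16
t=5: input=0 -> V=8
t=6: input=2 -> V=0 FIRE
t=7: input=2 -> V=16
t=8: input=2 -> V=0 FIRE
t=9: input=2 -> V=16
t=10: input=2 -> V=0 FIRE

Answer: 3 6 8 10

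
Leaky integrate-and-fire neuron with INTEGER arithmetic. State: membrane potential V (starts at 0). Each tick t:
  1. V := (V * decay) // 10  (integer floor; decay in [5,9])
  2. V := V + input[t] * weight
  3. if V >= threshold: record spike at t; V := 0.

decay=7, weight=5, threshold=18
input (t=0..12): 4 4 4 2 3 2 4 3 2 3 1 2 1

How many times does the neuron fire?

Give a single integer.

Answer: 7

Derivation:
t=0: input=4 -> V=0 FIRE
t=1: input=4 -> V=0 FIRE
t=2: input=4 -> V=0 FIRE
t=3: input=2 -> V=10
t=4: input=3 -> V=0 FIRE
t=5: input=2 -> V=10
t=6: input=4 -> V=0 FIRE
t=7: input=3 -> V=15
t=8: input=2 -> V=0 FIRE
t=9: input=3 -> V=15
t=10: input=1 -> V=15
t=11: input=2 -> V=0 FIRE
t=12: input=1 -> V=5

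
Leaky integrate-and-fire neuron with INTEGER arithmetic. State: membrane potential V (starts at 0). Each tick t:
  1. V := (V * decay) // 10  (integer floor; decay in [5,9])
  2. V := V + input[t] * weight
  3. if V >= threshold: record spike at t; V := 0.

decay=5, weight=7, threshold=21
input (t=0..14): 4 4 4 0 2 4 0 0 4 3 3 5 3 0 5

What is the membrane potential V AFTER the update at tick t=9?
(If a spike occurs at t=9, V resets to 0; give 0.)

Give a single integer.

Answer: 0

Derivation:
t=0: input=4 -> V=0 FIRE
t=1: input=4 -> V=0 FIRE
t=2: input=4 -> V=0 FIRE
t=3: input=0 -> V=0
t=4: input=2 -> V=14
t=5: input=4 -> V=0 FIRE
t=6: input=0 -> V=0
t=7: input=0 -> V=0
t=8: input=4 -> V=0 FIRE
t=9: input=3 -> V=0 FIRE
t=10: input=3 -> V=0 FIRE
t=11: input=5 -> V=0 FIRE
t=12: input=3 -> V=0 FIRE
t=13: input=0 -> V=0
t=14: input=5 -> V=0 FIRE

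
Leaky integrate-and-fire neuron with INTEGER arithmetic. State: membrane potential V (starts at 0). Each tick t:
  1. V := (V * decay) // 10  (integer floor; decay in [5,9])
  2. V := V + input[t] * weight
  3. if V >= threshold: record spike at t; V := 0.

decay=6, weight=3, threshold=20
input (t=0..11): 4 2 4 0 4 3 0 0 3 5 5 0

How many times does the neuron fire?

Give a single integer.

Answer: 1

Derivation:
t=0: input=4 -> V=12
t=1: input=2 -> V=13
t=2: input=4 -> V=19
t=3: input=0 -> V=11
t=4: input=4 -> V=18
t=5: input=3 -> V=19
t=6: input=0 -> V=11
t=7: input=0 -> V=6
t=8: input=3 -> V=12
t=9: input=5 -> V=0 FIRE
t=10: input=5 -> V=15
t=11: input=0 -> V=9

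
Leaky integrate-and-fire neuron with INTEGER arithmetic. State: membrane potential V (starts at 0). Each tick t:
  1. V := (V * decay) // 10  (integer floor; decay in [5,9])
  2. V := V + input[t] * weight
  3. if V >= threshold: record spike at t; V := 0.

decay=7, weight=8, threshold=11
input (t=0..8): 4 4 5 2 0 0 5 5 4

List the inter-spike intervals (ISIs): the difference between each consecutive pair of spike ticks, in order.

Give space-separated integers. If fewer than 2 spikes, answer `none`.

t=0: input=4 -> V=0 FIRE
t=1: input=4 -> V=0 FIRE
t=2: input=5 -> V=0 FIRE
t=3: input=2 -> V=0 FIRE
t=4: input=0 -> V=0
t=5: input=0 -> V=0
t=6: input=5 -> V=0 FIRE
t=7: input=5 -> V=0 FIRE
t=8: input=4 -> V=0 FIRE

Answer: 1 1 1 3 1 1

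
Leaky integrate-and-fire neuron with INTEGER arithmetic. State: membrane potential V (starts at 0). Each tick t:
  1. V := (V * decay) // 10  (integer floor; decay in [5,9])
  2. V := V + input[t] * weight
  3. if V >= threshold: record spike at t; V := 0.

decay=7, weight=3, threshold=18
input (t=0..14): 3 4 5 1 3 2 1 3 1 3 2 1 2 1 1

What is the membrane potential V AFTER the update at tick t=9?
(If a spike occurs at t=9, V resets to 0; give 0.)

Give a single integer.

t=0: input=3 -> V=9
t=1: input=4 -> V=0 FIRE
t=2: input=5 -> V=15
t=3: input=1 -> V=13
t=4: input=3 -> V=0 FIRE
t=5: input=2 -> V=6
t=6: input=1 -> V=7
t=7: input=3 -> V=13
t=8: input=1 -> V=12
t=9: input=3 -> V=17
t=10: input=2 -> V=17
t=11: input=1 -> V=14
t=12: input=2 -> V=15
t=13: input=1 -> V=13
t=14: input=1 -> V=12

Answer: 17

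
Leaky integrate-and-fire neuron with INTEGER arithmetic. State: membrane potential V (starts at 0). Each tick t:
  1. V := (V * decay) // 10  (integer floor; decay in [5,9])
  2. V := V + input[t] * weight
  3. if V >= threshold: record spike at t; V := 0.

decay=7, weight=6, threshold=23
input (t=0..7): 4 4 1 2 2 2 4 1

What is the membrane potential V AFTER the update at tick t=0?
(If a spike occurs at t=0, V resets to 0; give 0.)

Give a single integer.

t=0: input=4 -> V=0 FIRE
t=1: input=4 -> V=0 FIRE
t=2: input=1 -> V=6
t=3: input=2 -> V=16
t=4: input=2 -> V=0 FIRE
t=5: input=2 -> V=12
t=6: input=4 -> V=0 FIRE
t=7: input=1 -> V=6

Answer: 0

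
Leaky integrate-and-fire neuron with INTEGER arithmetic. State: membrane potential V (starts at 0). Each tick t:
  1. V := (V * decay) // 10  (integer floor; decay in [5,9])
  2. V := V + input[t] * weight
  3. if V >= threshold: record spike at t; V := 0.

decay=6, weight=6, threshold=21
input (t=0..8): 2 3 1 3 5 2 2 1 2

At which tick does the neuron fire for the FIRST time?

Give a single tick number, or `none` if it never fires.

t=0: input=2 -> V=12
t=1: input=3 -> V=0 FIRE
t=2: input=1 -> V=6
t=3: input=3 -> V=0 FIRE
t=4: input=5 -> V=0 FIRE
t=5: input=2 -> V=12
t=6: input=2 -> V=19
t=7: input=1 -> V=17
t=8: input=2 -> V=0 FIRE

Answer: 1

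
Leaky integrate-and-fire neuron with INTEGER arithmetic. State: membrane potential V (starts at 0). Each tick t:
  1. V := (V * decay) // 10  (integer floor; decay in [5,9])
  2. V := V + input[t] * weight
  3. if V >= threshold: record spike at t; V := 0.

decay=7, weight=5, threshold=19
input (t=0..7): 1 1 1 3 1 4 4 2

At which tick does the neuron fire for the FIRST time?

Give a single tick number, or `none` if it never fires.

Answer: 3

Derivation:
t=0: input=1 -> V=5
t=1: input=1 -> V=8
t=2: input=1 -> V=10
t=3: input=3 -> V=0 FIRE
t=4: input=1 -> V=5
t=5: input=4 -> V=0 FIRE
t=6: input=4 -> V=0 FIRE
t=7: input=2 -> V=10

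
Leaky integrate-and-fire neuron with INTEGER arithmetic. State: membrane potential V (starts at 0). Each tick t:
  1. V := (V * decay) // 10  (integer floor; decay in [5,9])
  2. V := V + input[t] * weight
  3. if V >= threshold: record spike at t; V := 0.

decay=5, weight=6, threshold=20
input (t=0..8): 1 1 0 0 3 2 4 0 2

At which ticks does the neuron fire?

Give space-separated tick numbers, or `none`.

Answer: 5 6

Derivation:
t=0: input=1 -> V=6
t=1: input=1 -> V=9
t=2: input=0 -> V=4
t=3: input=0 -> V=2
t=4: input=3 -> V=19
t=5: input=2 -> V=0 FIRE
t=6: input=4 -> V=0 FIRE
t=7: input=0 -> V=0
t=8: input=2 -> V=12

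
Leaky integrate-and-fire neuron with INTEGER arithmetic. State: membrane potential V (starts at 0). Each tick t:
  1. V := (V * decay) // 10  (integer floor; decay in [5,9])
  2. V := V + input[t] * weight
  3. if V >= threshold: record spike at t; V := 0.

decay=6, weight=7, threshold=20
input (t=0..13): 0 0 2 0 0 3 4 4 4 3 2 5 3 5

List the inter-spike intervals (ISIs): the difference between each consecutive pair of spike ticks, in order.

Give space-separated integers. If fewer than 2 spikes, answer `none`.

Answer: 1 1 1 1 2 1 1

Derivation:
t=0: input=0 -> V=0
t=1: input=0 -> V=0
t=2: input=2 -> V=14
t=3: input=0 -> V=8
t=4: input=0 -> V=4
t=5: input=3 -> V=0 FIRE
t=6: input=4 -> V=0 FIRE
t=7: input=4 -> V=0 FIRE
t=8: input=4 -> V=0 FIRE
t=9: input=3 -> V=0 FIRE
t=10: input=2 -> V=14
t=11: input=5 -> V=0 FIRE
t=12: input=3 -> V=0 FIRE
t=13: input=5 -> V=0 FIRE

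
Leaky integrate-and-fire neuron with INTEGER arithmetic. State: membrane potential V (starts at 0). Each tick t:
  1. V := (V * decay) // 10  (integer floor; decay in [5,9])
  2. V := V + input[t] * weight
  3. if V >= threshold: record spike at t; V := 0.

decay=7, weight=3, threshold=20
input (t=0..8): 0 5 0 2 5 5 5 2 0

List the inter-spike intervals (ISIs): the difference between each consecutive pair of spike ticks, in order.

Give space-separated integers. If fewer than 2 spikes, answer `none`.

t=0: input=0 -> V=0
t=1: input=5 -> V=15
t=2: input=0 -> V=10
t=3: input=2 -> V=13
t=4: input=5 -> V=0 FIRE
t=5: input=5 -> V=15
t=6: input=5 -> V=0 FIRE
t=7: input=2 -> V=6
t=8: input=0 -> V=4

Answer: 2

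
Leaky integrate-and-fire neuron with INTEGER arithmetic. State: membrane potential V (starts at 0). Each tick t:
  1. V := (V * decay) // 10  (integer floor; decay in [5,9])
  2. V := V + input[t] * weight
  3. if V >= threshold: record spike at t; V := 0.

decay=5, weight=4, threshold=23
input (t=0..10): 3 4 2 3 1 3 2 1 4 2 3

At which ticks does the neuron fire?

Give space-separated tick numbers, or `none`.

t=0: input=3 -> V=12
t=1: input=4 -> V=22
t=2: input=2 -> V=19
t=3: input=3 -> V=21
t=4: input=1 -> V=14
t=5: input=3 -> V=19
t=6: input=2 -> V=17
t=7: input=1 -> V=12
t=8: input=4 -> V=22
t=9: input=2 -> V=19
t=10: input=3 -> V=21

Answer: none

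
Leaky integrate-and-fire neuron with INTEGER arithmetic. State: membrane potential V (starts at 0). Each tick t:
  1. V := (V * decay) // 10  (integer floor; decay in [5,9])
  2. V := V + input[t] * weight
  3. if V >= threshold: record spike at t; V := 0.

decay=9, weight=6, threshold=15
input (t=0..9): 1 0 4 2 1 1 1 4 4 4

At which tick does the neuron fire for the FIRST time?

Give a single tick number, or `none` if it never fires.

t=0: input=1 -> V=6
t=1: input=0 -> V=5
t=2: input=4 -> V=0 FIRE
t=3: input=2 -> V=12
t=4: input=1 -> V=0 FIRE
t=5: input=1 -> V=6
t=6: input=1 -> V=11
t=7: input=4 -> V=0 FIRE
t=8: input=4 -> V=0 FIRE
t=9: input=4 -> V=0 FIRE

Answer: 2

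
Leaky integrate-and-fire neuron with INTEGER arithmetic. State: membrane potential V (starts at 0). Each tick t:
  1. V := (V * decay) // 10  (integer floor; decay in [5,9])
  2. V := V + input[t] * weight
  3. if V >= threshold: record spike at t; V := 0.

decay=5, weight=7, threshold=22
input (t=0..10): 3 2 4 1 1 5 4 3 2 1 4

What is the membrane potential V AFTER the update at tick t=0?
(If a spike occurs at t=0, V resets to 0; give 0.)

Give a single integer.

Answer: 21

Derivation:
t=0: input=3 -> V=21
t=1: input=2 -> V=0 FIRE
t=2: input=4 -> V=0 FIRE
t=3: input=1 -> V=7
t=4: input=1 -> V=10
t=5: input=5 -> V=0 FIRE
t=6: input=4 -> V=0 FIRE
t=7: input=3 -> V=21
t=8: input=2 -> V=0 FIRE
t=9: input=1 -> V=7
t=10: input=4 -> V=0 FIRE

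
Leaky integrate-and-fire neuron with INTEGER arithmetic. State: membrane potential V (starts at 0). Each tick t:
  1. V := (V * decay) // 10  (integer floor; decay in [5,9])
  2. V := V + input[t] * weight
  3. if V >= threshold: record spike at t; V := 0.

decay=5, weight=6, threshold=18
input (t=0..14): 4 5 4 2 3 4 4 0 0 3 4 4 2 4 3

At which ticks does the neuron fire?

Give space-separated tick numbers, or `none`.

t=0: input=4 -> V=0 FIRE
t=1: input=5 -> V=0 FIRE
t=2: input=4 -> V=0 FIRE
t=3: input=2 -> V=12
t=4: input=3 -> V=0 FIRE
t=5: input=4 -> V=0 FIRE
t=6: input=4 -> V=0 FIRE
t=7: input=0 -> V=0
t=8: input=0 -> V=0
t=9: input=3 -> V=0 FIRE
t=10: input=4 -> V=0 FIRE
t=11: input=4 -> V=0 FIRE
t=12: input=2 -> V=12
t=13: input=4 -> V=0 FIRE
t=14: input=3 -> V=0 FIRE

Answer: 0 1 2 4 5 6 9 10 11 13 14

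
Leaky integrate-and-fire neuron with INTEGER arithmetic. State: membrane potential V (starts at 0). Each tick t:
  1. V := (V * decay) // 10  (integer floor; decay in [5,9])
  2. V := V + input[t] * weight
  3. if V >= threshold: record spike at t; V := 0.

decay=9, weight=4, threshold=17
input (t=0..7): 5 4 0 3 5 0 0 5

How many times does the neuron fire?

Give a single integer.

Answer: 4

Derivation:
t=0: input=5 -> V=0 FIRE
t=1: input=4 -> V=16
t=2: input=0 -> V=14
t=3: input=3 -> V=0 FIRE
t=4: input=5 -> V=0 FIRE
t=5: input=0 -> V=0
t=6: input=0 -> V=0
t=7: input=5 -> V=0 FIRE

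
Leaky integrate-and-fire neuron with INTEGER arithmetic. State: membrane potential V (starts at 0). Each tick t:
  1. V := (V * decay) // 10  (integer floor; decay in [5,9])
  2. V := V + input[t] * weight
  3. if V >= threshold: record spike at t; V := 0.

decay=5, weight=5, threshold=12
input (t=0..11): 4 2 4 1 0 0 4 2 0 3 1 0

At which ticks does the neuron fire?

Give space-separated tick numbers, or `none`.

t=0: input=4 -> V=0 FIRE
t=1: input=2 -> V=10
t=2: input=4 -> V=0 FIRE
t=3: input=1 -> V=5
t=4: input=0 -> V=2
t=5: input=0 -> V=1
t=6: input=4 -> V=0 FIRE
t=7: input=2 -> V=10
t=8: input=0 -> V=5
t=9: input=3 -> V=0 FIRE
t=10: input=1 -> V=5
t=11: input=0 -> V=2

Answer: 0 2 6 9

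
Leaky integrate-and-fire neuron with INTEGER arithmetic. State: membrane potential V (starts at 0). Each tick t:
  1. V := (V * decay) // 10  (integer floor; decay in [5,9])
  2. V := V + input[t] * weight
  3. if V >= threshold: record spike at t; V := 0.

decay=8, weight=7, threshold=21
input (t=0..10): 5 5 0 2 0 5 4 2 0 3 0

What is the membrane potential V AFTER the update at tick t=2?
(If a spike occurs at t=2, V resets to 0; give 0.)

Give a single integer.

Answer: 0

Derivation:
t=0: input=5 -> V=0 FIRE
t=1: input=5 -> V=0 FIRE
t=2: input=0 -> V=0
t=3: input=2 -> V=14
t=4: input=0 -> V=11
t=5: input=5 -> V=0 FIRE
t=6: input=4 -> V=0 FIRE
t=7: input=2 -> V=14
t=8: input=0 -> V=11
t=9: input=3 -> V=0 FIRE
t=10: input=0 -> V=0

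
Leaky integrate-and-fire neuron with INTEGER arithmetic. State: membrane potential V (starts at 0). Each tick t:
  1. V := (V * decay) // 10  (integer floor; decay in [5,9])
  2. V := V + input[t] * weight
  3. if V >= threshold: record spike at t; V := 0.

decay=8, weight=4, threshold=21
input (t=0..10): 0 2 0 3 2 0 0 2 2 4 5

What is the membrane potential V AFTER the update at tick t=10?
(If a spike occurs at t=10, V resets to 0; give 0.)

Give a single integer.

Answer: 0

Derivation:
t=0: input=0 -> V=0
t=1: input=2 -> V=8
t=2: input=0 -> V=6
t=3: input=3 -> V=16
t=4: input=2 -> V=20
t=5: input=0 -> V=16
t=6: input=0 -> V=12
t=7: input=2 -> V=17
t=8: input=2 -> V=0 FIRE
t=9: input=4 -> V=16
t=10: input=5 -> V=0 FIRE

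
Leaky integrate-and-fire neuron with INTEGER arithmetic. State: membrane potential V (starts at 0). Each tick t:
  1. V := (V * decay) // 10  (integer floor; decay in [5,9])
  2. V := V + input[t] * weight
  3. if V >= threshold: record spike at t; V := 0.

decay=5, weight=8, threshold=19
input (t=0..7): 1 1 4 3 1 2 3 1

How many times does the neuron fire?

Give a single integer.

Answer: 4

Derivation:
t=0: input=1 -> V=8
t=1: input=1 -> V=12
t=2: input=4 -> V=0 FIRE
t=3: input=3 -> V=0 FIRE
t=4: input=1 -> V=8
t=5: input=2 -> V=0 FIRE
t=6: input=3 -> V=0 FIRE
t=7: input=1 -> V=8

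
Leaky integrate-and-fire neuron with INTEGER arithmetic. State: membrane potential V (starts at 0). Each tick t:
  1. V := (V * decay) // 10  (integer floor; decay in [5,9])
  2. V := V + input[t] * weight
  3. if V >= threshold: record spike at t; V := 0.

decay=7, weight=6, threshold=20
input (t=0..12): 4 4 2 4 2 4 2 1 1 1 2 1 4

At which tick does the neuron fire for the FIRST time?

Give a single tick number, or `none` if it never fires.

t=0: input=4 -> V=0 FIRE
t=1: input=4 -> V=0 FIRE
t=2: input=2 -> V=12
t=3: input=4 -> V=0 FIRE
t=4: input=2 -> V=12
t=5: input=4 -> V=0 FIRE
t=6: input=2 -> V=12
t=7: input=1 -> V=14
t=8: input=1 -> V=15
t=9: input=1 -> V=16
t=10: input=2 -> V=0 FIRE
t=11: input=1 -> V=6
t=12: input=4 -> V=0 FIRE

Answer: 0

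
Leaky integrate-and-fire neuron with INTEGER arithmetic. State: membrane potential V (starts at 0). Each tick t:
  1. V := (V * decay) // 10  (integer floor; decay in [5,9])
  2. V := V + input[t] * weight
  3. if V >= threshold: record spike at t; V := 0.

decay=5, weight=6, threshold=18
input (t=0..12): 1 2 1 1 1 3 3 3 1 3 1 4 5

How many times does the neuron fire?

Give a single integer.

t=0: input=1 -> V=6
t=1: input=2 -> V=15
t=2: input=1 -> V=13
t=3: input=1 -> V=12
t=4: input=1 -> V=12
t=5: input=3 -> V=0 FIRE
t=6: input=3 -> V=0 FIRE
t=7: input=3 -> V=0 FIRE
t=8: input=1 -> V=6
t=9: input=3 -> V=0 FIRE
t=10: input=1 -> V=6
t=11: input=4 -> V=0 FIRE
t=12: input=5 -> V=0 FIRE

Answer: 6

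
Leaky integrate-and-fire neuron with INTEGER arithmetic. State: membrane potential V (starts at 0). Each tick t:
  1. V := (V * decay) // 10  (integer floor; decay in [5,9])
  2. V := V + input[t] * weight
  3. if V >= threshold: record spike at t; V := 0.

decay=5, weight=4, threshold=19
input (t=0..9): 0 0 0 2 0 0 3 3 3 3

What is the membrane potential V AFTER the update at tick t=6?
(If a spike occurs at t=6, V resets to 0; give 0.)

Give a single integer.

Answer: 13

Derivation:
t=0: input=0 -> V=0
t=1: input=0 -> V=0
t=2: input=0 -> V=0
t=3: input=2 -> V=8
t=4: input=0 -> V=4
t=5: input=0 -> V=2
t=6: input=3 -> V=13
t=7: input=3 -> V=18
t=8: input=3 -> V=0 FIRE
t=9: input=3 -> V=12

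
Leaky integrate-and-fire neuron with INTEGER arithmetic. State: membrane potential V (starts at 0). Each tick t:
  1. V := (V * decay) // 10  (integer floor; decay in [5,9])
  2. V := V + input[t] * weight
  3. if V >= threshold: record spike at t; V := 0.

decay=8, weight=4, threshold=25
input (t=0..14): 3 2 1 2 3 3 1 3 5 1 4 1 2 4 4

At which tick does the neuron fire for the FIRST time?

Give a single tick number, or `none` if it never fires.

Answer: 4

Derivation:
t=0: input=3 -> V=12
t=1: input=2 -> V=17
t=2: input=1 -> V=17
t=3: input=2 -> V=21
t=4: input=3 -> V=0 FIRE
t=5: input=3 -> V=12
t=6: input=1 -> V=13
t=7: input=3 -> V=22
t=8: input=5 -> V=0 FIRE
t=9: input=1 -> V=4
t=10: input=4 -> V=19
t=11: input=1 -> V=19
t=12: input=2 -> V=23
t=13: input=4 -> V=0 FIRE
t=14: input=4 -> V=16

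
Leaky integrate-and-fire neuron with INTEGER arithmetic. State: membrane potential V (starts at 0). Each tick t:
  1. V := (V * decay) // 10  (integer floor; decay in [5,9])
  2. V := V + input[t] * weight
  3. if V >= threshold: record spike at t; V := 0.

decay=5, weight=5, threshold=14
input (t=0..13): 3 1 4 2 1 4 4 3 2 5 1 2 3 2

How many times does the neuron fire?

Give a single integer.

Answer: 7

Derivation:
t=0: input=3 -> V=0 FIRE
t=1: input=1 -> V=5
t=2: input=4 -> V=0 FIRE
t=3: input=2 -> V=10
t=4: input=1 -> V=10
t=5: input=4 -> V=0 FIRE
t=6: input=4 -> V=0 FIRE
t=7: input=3 -> V=0 FIRE
t=8: input=2 -> V=10
t=9: input=5 -> V=0 FIRE
t=10: input=1 -> V=5
t=11: input=2 -> V=12
t=12: input=3 -> V=0 FIRE
t=13: input=2 -> V=10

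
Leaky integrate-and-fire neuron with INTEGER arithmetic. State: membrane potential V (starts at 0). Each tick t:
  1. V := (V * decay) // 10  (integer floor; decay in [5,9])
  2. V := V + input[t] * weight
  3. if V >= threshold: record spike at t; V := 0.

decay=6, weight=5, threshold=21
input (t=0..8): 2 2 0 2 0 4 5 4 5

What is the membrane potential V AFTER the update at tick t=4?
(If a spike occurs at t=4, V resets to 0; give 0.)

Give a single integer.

t=0: input=2 -> V=10
t=1: input=2 -> V=16
t=2: input=0 -> V=9
t=3: input=2 -> V=15
t=4: input=0 -> V=9
t=5: input=4 -> V=0 FIRE
t=6: input=5 -> V=0 FIRE
t=7: input=4 -> V=20
t=8: input=5 -> V=0 FIRE

Answer: 9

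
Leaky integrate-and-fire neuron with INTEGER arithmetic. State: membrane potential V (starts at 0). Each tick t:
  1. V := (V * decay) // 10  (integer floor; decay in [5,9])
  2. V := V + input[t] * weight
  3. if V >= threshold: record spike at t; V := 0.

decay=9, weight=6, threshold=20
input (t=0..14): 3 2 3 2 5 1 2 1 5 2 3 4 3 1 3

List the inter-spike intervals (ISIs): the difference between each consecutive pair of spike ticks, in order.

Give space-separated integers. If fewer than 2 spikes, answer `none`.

Answer: 2 1 3 1 2 1 2

Derivation:
t=0: input=3 -> V=18
t=1: input=2 -> V=0 FIRE
t=2: input=3 -> V=18
t=3: input=2 -> V=0 FIRE
t=4: input=5 -> V=0 FIRE
t=5: input=1 -> V=6
t=6: input=2 -> V=17
t=7: input=1 -> V=0 FIRE
t=8: input=5 -> V=0 FIRE
t=9: input=2 -> V=12
t=10: input=3 -> V=0 FIRE
t=11: input=4 -> V=0 FIRE
t=12: input=3 -> V=18
t=13: input=1 -> V=0 FIRE
t=14: input=3 -> V=18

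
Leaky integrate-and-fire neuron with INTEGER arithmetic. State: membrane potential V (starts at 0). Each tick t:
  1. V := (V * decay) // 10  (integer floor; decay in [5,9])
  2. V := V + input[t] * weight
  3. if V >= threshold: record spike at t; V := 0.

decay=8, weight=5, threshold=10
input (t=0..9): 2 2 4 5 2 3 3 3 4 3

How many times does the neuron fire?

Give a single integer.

Answer: 10

Derivation:
t=0: input=2 -> V=0 FIRE
t=1: input=2 -> V=0 FIRE
t=2: input=4 -> V=0 FIRE
t=3: input=5 -> V=0 FIRE
t=4: input=2 -> V=0 FIRE
t=5: input=3 -> V=0 FIRE
t=6: input=3 -> V=0 FIRE
t=7: input=3 -> V=0 FIRE
t=8: input=4 -> V=0 FIRE
t=9: input=3 -> V=0 FIRE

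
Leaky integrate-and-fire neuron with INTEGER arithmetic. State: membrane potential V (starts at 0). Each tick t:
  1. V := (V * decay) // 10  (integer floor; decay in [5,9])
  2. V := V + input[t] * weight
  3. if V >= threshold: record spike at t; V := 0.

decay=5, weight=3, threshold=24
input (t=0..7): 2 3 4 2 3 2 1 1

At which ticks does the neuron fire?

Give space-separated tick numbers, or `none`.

Answer: none

Derivation:
t=0: input=2 -> V=6
t=1: input=3 -> V=12
t=2: input=4 -> V=18
t=3: input=2 -> V=15
t=4: input=3 -> V=16
t=5: input=2 -> V=14
t=6: input=1 -> V=10
t=7: input=1 -> V=8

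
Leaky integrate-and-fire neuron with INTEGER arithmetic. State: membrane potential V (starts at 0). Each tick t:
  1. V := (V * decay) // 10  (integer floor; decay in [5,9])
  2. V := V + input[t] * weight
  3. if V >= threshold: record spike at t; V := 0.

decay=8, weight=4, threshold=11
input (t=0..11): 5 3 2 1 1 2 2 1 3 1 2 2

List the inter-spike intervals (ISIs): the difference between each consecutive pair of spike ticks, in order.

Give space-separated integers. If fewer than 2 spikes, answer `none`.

t=0: input=5 -> V=0 FIRE
t=1: input=3 -> V=0 FIRE
t=2: input=2 -> V=8
t=3: input=1 -> V=10
t=4: input=1 -> V=0 FIRE
t=5: input=2 -> V=8
t=6: input=2 -> V=0 FIRE
t=7: input=1 -> V=4
t=8: input=3 -> V=0 FIRE
t=9: input=1 -> V=4
t=10: input=2 -> V=0 FIRE
t=11: input=2 -> V=8

Answer: 1 3 2 2 2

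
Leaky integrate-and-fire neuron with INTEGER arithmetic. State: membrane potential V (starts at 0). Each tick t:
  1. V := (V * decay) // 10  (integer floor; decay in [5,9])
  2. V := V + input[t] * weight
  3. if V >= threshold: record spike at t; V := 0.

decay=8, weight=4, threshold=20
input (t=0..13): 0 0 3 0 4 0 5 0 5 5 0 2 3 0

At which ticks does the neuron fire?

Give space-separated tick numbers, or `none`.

Answer: 4 6 8 9

Derivation:
t=0: input=0 -> V=0
t=1: input=0 -> V=0
t=2: input=3 -> V=12
t=3: input=0 -> V=9
t=4: input=4 -> V=0 FIRE
t=5: input=0 -> V=0
t=6: input=5 -> V=0 FIRE
t=7: input=0 -> V=0
t=8: input=5 -> V=0 FIRE
t=9: input=5 -> V=0 FIRE
t=10: input=0 -> V=0
t=11: input=2 -> V=8
t=12: input=3 -> V=18
t=13: input=0 -> V=14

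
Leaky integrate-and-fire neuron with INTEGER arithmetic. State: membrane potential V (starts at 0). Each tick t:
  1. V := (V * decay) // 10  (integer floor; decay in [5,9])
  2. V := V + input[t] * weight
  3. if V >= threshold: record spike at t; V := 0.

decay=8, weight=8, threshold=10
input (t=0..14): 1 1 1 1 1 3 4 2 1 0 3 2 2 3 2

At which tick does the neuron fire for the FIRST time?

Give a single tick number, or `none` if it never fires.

t=0: input=1 -> V=8
t=1: input=1 -> V=0 FIRE
t=2: input=1 -> V=8
t=3: input=1 -> V=0 FIRE
t=4: input=1 -> V=8
t=5: input=3 -> V=0 FIRE
t=6: input=4 -> V=0 FIRE
t=7: input=2 -> V=0 FIRE
t=8: input=1 -> V=8
t=9: input=0 -> V=6
t=10: input=3 -> V=0 FIRE
t=11: input=2 -> V=0 FIRE
t=12: input=2 -> V=0 FIRE
t=13: input=3 -> V=0 FIRE
t=14: input=2 -> V=0 FIRE

Answer: 1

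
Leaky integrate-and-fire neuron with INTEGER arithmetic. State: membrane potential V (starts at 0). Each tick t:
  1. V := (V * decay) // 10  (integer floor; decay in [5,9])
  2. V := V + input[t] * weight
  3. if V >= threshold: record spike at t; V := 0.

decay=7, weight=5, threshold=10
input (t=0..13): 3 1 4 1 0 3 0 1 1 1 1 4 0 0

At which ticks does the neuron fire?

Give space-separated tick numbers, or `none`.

Answer: 0 2 5 9 11

Derivation:
t=0: input=3 -> V=0 FIRE
t=1: input=1 -> V=5
t=2: input=4 -> V=0 FIRE
t=3: input=1 -> V=5
t=4: input=0 -> V=3
t=5: input=3 -> V=0 FIRE
t=6: input=0 -> V=0
t=7: input=1 -> V=5
t=8: input=1 -> V=8
t=9: input=1 -> V=0 FIRE
t=10: input=1 -> V=5
t=11: input=4 -> V=0 FIRE
t=12: input=0 -> V=0
t=13: input=0 -> V=0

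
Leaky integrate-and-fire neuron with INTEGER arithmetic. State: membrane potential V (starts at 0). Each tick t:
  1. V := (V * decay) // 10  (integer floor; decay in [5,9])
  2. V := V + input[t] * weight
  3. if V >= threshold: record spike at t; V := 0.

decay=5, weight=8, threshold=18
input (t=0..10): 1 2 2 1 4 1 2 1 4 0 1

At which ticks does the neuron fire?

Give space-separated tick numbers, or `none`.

t=0: input=1 -> V=8
t=1: input=2 -> V=0 FIRE
t=2: input=2 -> V=16
t=3: input=1 -> V=16
t=4: input=4 -> V=0 FIRE
t=5: input=1 -> V=8
t=6: input=2 -> V=0 FIRE
t=7: input=1 -> V=8
t=8: input=4 -> V=0 FIRE
t=9: input=0 -> V=0
t=10: input=1 -> V=8

Answer: 1 4 6 8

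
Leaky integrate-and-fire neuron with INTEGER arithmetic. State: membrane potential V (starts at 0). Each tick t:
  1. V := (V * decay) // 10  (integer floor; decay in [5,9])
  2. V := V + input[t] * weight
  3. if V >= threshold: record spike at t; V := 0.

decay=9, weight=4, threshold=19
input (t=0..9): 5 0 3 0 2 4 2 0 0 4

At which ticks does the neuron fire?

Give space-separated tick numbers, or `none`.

t=0: input=5 -> V=0 FIRE
t=1: input=0 -> V=0
t=2: input=3 -> V=12
t=3: input=0 -> V=10
t=4: input=2 -> V=17
t=5: input=4 -> V=0 FIRE
t=6: input=2 -> V=8
t=7: input=0 -> V=7
t=8: input=0 -> V=6
t=9: input=4 -> V=0 FIRE

Answer: 0 5 9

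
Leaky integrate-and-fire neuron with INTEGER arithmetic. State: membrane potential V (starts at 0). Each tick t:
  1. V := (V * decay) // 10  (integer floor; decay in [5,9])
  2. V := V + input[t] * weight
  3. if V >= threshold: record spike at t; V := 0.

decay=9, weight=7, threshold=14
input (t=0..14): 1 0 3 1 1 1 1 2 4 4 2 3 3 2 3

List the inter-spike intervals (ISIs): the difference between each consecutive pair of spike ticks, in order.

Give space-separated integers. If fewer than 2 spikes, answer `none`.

t=0: input=1 -> V=7
t=1: input=0 -> V=6
t=2: input=3 -> V=0 FIRE
t=3: input=1 -> V=7
t=4: input=1 -> V=13
t=5: input=1 -> V=0 FIRE
t=6: input=1 -> V=7
t=7: input=2 -> V=0 FIRE
t=8: input=4 -> V=0 FIRE
t=9: input=4 -> V=0 FIRE
t=10: input=2 -> V=0 FIRE
t=11: input=3 -> V=0 FIRE
t=12: input=3 -> V=0 FIRE
t=13: input=2 -> V=0 FIRE
t=14: input=3 -> V=0 FIRE

Answer: 3 2 1 1 1 1 1 1 1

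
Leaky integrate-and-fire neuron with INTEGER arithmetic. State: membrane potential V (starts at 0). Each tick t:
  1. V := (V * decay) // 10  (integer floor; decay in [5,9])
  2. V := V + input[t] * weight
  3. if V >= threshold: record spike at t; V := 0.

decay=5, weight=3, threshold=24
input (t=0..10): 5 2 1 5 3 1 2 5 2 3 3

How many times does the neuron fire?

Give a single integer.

Answer: 0

Derivation:
t=0: input=5 -> V=15
t=1: input=2 -> V=13
t=2: input=1 -> V=9
t=3: input=5 -> V=19
t=4: input=3 -> V=18
t=5: input=1 -> V=12
t=6: input=2 -> V=12
t=7: input=5 -> V=21
t=8: input=2 -> V=16
t=9: input=3 -> V=17
t=10: input=3 -> V=17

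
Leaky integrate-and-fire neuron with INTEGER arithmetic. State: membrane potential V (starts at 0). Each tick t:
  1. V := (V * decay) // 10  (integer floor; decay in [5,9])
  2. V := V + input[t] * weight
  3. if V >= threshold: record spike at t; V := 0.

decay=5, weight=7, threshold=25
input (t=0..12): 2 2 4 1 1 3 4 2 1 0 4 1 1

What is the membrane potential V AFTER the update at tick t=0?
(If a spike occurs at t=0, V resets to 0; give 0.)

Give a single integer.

Answer: 14

Derivation:
t=0: input=2 -> V=14
t=1: input=2 -> V=21
t=2: input=4 -> V=0 FIRE
t=3: input=1 -> V=7
t=4: input=1 -> V=10
t=5: input=3 -> V=0 FIRE
t=6: input=4 -> V=0 FIRE
t=7: input=2 -> V=14
t=8: input=1 -> V=14
t=9: input=0 -> V=7
t=10: input=4 -> V=0 FIRE
t=11: input=1 -> V=7
t=12: input=1 -> V=10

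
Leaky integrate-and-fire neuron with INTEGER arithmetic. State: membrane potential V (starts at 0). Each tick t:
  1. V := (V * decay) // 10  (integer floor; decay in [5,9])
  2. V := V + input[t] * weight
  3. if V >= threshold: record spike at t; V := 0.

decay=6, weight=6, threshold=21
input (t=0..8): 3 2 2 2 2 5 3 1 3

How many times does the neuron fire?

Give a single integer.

t=0: input=3 -> V=18
t=1: input=2 -> V=0 FIRE
t=2: input=2 -> V=12
t=3: input=2 -> V=19
t=4: input=2 -> V=0 FIRE
t=5: input=5 -> V=0 FIRE
t=6: input=3 -> V=18
t=7: input=1 -> V=16
t=8: input=3 -> V=0 FIRE

Answer: 4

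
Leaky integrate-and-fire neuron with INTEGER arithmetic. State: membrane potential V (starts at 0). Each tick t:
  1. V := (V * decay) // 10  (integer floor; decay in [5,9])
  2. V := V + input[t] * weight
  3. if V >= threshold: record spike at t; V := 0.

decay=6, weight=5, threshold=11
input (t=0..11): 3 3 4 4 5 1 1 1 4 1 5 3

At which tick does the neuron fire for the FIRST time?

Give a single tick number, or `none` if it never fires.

t=0: input=3 -> V=0 FIRE
t=1: input=3 -> V=0 FIRE
t=2: input=4 -> V=0 FIRE
t=3: input=4 -> V=0 FIRE
t=4: input=5 -> V=0 FIRE
t=5: input=1 -> V=5
t=6: input=1 -> V=8
t=7: input=1 -> V=9
t=8: input=4 -> V=0 FIRE
t=9: input=1 -> V=5
t=10: input=5 -> V=0 FIRE
t=11: input=3 -> V=0 FIRE

Answer: 0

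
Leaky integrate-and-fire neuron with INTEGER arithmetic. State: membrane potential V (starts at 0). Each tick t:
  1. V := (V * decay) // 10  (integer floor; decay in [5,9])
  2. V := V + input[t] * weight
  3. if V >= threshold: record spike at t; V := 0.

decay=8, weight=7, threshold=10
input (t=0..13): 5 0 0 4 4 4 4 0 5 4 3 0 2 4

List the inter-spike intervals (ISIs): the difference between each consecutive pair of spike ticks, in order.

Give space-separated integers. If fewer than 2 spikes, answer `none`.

Answer: 3 1 1 1 2 1 1 2 1

Derivation:
t=0: input=5 -> V=0 FIRE
t=1: input=0 -> V=0
t=2: input=0 -> V=0
t=3: input=4 -> V=0 FIRE
t=4: input=4 -> V=0 FIRE
t=5: input=4 -> V=0 FIRE
t=6: input=4 -> V=0 FIRE
t=7: input=0 -> V=0
t=8: input=5 -> V=0 FIRE
t=9: input=4 -> V=0 FIRE
t=10: input=3 -> V=0 FIRE
t=11: input=0 -> V=0
t=12: input=2 -> V=0 FIRE
t=13: input=4 -> V=0 FIRE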